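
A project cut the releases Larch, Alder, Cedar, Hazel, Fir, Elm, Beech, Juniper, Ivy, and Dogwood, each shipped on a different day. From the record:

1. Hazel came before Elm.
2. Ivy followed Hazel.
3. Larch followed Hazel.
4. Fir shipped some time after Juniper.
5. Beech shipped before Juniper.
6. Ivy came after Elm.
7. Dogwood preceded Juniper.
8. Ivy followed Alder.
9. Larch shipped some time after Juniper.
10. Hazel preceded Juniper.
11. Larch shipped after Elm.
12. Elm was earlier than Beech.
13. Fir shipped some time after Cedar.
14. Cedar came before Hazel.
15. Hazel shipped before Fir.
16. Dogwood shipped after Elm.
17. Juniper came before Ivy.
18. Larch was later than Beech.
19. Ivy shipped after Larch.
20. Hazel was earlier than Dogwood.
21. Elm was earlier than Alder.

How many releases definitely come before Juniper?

5

Directly stated before Juniper: Beech, Dogwood, and Hazel.
Cedar reaches Juniper via Cedar → Hazel → Juniper.
Elm reaches Juniper via Elm → Beech → Juniper.
No chain forces Alder (or any of the others) ahead of Juniper.
That's Beech, Cedar, Dogwood, Elm, and Hazel — 5 in all.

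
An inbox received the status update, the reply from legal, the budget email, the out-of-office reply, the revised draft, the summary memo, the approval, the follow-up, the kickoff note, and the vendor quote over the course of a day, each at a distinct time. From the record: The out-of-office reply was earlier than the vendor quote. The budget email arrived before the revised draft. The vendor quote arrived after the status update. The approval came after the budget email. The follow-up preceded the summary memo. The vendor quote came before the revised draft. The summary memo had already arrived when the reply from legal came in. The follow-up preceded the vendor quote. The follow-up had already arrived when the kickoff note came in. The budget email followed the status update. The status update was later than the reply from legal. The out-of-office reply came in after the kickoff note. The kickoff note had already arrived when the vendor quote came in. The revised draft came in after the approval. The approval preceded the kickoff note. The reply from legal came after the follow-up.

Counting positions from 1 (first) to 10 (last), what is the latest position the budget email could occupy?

The budget email must come before the approval, the kickoff note, the out-of-office reply, the revised draft, and the vendor quote — 5 messages forced after it.
Everything else can be placed before the budget email in some valid order, so the budget email can sit as late as position 10 − 5 = 5.

5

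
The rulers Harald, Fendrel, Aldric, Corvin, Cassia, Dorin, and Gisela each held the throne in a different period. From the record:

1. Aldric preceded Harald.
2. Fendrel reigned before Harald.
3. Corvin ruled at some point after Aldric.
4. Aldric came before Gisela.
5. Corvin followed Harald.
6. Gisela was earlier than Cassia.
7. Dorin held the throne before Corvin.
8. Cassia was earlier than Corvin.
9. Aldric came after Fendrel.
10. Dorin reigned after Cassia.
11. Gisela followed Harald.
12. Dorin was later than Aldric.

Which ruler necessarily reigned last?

Corvin

Every other ruler has a chain of constraints placing them before Corvin, so Corvin is last.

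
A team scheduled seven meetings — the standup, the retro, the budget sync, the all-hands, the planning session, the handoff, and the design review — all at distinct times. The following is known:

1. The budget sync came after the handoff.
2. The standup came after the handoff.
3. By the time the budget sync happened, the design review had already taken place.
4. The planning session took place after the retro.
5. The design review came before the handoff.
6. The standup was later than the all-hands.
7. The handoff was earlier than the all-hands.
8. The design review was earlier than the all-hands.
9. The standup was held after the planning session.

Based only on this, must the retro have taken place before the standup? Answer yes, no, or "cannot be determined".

Chain the constraints: the retro → the planning session → the standup. Each link is directly stated, so the retro comes before the standup.

yes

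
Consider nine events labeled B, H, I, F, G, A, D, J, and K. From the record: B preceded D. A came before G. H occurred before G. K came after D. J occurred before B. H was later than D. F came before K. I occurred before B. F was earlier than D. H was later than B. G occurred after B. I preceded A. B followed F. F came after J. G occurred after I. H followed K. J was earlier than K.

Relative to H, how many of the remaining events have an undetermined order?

1

Forced before H: B, D, F, I, J, and K; forced after H: G.
That leaves A with no forced order relative to H — 1.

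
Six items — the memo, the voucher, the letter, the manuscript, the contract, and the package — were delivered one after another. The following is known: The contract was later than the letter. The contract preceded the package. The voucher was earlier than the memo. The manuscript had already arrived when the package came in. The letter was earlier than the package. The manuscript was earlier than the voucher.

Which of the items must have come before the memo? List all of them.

Directly stated before the memo: the voucher.
The manuscript reaches the memo via the manuscript → the voucher → the memo.

the manuscript, the voucher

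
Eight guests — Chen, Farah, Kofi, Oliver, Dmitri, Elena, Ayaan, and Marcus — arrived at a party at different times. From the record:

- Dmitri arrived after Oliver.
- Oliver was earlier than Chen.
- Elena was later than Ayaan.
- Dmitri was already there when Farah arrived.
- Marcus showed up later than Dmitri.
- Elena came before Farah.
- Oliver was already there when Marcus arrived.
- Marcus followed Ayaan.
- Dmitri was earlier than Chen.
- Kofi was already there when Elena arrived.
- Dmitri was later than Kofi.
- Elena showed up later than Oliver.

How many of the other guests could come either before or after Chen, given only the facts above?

4

Forced before Chen: Dmitri, Kofi, and Oliver.
That leaves Ayaan, Elena, Farah, and Marcus with no forced order relative to Chen — 4.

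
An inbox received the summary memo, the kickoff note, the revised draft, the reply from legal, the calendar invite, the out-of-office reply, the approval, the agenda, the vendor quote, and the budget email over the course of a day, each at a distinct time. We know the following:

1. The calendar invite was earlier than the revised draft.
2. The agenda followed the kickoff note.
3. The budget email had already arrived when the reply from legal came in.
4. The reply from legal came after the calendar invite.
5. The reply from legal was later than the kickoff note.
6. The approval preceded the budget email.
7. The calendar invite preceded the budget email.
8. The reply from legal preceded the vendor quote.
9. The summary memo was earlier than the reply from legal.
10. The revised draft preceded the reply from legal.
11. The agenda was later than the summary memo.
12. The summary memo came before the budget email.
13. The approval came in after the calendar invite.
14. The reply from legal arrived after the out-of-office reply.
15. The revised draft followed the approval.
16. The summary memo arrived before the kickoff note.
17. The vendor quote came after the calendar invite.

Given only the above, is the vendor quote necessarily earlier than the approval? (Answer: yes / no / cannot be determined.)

no

Tracing the constraints gives the approval → the budget email → the reply from legal → the vendor quote, so the approval must come before the vendor quote.
That means the vendor quote cannot be before the approval.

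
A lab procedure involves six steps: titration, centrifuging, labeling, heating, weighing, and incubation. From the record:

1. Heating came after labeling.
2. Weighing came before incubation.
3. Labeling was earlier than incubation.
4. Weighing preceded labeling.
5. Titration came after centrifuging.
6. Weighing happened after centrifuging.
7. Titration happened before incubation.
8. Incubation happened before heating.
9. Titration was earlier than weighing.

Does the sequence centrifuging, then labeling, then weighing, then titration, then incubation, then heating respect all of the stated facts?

The constraints require titration before weighing, but in the proposed sequence weighing appears ahead of titration. That one violation is enough.

no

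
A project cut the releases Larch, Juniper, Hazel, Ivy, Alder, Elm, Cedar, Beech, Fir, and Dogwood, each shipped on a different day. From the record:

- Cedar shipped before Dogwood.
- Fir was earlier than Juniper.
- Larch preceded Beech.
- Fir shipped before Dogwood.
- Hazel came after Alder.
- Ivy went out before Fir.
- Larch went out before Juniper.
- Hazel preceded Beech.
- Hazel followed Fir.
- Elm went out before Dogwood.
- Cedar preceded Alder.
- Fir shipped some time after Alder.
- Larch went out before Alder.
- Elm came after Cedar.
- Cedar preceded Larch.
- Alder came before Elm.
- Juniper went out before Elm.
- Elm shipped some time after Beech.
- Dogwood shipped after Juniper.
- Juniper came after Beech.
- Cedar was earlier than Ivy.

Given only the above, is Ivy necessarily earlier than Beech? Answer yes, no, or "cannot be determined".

Chain the constraints: Ivy → Fir → Hazel → Beech. Each link is directly stated, so Ivy comes before Beech.

yes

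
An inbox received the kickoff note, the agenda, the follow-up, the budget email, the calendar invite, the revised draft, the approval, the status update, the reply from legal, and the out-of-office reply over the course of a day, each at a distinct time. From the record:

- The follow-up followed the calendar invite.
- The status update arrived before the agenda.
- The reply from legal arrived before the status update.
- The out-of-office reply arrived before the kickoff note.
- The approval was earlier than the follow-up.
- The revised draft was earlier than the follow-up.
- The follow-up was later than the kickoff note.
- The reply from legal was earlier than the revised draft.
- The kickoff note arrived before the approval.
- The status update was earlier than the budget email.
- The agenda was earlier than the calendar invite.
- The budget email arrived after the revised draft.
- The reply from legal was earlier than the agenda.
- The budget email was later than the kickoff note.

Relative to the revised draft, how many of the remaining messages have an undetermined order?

Forced before the revised draft: the reply from legal; forced after the revised draft: the budget email and the follow-up.
That leaves the agenda, the approval, the calendar invite, the kickoff note, the out-of-office reply, and the status update with no forced order relative to the revised draft — 6.

6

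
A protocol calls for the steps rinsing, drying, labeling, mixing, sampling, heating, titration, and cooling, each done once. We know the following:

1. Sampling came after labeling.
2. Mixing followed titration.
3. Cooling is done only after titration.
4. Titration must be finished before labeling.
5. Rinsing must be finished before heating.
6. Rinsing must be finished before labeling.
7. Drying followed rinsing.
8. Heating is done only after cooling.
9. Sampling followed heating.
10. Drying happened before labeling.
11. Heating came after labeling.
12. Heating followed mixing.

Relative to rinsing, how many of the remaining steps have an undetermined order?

3

Forced after rinsing: drying, heating, labeling, and sampling.
That leaves cooling, mixing, and titration with no forced order relative to rinsing — 3.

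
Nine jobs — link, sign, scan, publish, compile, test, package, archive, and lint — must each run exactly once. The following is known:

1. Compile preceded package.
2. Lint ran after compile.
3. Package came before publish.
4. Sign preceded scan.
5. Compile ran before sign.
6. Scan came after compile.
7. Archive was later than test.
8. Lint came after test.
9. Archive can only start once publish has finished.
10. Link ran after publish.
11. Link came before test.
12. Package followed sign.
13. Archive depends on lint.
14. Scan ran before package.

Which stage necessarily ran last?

Every other stage has a chain of constraints placing it before archive, so archive is last.

archive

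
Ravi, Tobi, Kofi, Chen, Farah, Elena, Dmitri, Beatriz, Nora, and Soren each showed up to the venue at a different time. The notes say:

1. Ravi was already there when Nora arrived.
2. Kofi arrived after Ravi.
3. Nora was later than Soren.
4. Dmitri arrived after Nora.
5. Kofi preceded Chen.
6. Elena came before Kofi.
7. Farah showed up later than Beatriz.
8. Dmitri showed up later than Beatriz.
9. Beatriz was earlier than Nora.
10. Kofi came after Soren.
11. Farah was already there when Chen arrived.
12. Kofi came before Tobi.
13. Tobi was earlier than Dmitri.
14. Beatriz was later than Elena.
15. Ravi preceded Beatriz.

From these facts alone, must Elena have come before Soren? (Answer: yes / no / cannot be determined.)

No chain of stated constraints runs from Elena to Soren, and none runs from Soren to Elena either.
So the relative order of Elena and Soren is not fixed by the given facts.

cannot be determined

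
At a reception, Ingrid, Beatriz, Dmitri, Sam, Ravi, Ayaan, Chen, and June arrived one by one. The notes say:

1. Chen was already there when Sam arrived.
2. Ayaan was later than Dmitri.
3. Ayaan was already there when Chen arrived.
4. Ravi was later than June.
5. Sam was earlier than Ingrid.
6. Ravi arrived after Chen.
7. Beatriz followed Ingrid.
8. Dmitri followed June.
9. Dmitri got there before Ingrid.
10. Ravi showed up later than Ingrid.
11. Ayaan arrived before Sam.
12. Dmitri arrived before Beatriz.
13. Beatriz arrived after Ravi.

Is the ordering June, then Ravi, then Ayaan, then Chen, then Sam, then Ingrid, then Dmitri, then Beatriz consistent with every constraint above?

no

The constraints require Ingrid before Ravi, but in the proposed sequence Ravi appears ahead of Ingrid. That one violation is enough.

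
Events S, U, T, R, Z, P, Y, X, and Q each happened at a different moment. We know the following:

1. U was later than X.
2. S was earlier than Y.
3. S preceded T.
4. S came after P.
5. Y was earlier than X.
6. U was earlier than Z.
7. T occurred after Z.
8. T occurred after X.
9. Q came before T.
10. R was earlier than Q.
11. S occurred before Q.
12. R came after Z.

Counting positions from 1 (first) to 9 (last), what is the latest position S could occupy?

S must come before Q, R, T, U, X, Y, and Z — 7 events forced after it.
Everything else can be placed before S in some valid order, so S can sit as late as position 9 − 7 = 2.

2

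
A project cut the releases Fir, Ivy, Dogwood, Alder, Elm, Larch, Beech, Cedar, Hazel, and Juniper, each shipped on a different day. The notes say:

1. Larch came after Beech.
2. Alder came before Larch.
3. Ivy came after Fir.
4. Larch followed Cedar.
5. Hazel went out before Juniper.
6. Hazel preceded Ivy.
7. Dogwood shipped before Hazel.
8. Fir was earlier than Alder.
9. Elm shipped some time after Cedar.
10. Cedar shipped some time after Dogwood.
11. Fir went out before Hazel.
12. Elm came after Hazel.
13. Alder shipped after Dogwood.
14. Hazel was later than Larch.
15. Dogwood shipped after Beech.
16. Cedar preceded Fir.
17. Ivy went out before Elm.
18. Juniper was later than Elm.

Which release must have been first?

Beech

Beech has a chain of constraints placing it before every other release, so Beech must be first.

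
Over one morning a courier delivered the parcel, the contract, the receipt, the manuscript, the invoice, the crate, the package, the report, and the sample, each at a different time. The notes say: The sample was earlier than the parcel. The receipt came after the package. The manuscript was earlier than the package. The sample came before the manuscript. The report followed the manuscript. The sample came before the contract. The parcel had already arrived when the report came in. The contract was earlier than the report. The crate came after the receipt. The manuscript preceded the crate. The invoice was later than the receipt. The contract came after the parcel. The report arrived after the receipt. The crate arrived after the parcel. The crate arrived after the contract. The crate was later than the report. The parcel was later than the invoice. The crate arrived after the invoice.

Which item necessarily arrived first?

the sample

The sample has a chain of constraints placing it before every other item, so the sample must be first.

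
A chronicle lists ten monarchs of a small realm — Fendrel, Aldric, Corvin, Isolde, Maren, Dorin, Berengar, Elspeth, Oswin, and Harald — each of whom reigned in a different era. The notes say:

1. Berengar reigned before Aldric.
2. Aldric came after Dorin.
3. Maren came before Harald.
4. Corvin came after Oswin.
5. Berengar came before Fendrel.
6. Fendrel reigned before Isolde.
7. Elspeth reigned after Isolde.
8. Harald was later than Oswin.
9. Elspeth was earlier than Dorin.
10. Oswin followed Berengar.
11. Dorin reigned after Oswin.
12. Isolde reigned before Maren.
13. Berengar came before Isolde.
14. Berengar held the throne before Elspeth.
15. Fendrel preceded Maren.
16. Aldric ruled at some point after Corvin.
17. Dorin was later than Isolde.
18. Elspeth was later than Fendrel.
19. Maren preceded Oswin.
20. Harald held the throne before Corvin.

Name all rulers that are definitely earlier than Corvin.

Directly stated before Corvin: Harald and Oswin.
Berengar reaches Corvin via Berengar → Oswin → Corvin.
Fendrel reaches Corvin via Fendrel → Maren → Harald → Corvin.
Isolde reaches Corvin via Isolde → Maren → Harald → Corvin.
Likewise Maren reaches Corvin by chaining the stated constraints.
No chain forces Elspeth (or any of the others) ahead of Corvin.

Berengar, Fendrel, Harald, Isolde, Maren, Oswin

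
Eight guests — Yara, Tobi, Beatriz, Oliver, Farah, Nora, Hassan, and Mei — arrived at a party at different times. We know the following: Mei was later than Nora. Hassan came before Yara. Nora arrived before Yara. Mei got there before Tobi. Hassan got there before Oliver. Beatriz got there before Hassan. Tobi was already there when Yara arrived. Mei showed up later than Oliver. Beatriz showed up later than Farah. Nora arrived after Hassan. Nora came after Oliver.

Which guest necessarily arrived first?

Farah has a chain of constraints placing them before every other guest, so Farah must be first.

Farah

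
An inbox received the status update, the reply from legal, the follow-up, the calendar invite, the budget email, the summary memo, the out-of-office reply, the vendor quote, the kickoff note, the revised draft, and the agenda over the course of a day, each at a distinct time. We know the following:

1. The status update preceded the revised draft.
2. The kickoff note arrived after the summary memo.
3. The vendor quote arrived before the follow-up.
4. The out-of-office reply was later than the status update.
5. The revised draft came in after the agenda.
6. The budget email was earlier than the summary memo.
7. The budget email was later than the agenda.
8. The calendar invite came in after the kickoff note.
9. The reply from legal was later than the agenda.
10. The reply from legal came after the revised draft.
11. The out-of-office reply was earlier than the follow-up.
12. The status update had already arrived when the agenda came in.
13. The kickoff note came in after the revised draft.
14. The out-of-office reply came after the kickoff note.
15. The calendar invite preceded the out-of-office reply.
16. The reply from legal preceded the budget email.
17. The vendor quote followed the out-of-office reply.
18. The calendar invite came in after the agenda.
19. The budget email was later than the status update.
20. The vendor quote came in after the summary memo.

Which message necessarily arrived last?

Every other message has a chain of constraints placing it before the follow-up, so the follow-up is last.

the follow-up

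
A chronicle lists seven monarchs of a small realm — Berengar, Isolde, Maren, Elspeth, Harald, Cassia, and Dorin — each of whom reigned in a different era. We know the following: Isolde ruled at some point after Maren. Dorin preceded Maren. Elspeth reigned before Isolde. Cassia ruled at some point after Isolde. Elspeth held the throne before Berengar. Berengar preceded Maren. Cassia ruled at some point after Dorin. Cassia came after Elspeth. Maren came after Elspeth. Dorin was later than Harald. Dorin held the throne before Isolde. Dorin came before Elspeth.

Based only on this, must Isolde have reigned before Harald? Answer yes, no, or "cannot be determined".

no

Tracing the constraints gives Harald → Dorin → Isolde, so Harald must come before Isolde.
That means Isolde cannot be before Harald.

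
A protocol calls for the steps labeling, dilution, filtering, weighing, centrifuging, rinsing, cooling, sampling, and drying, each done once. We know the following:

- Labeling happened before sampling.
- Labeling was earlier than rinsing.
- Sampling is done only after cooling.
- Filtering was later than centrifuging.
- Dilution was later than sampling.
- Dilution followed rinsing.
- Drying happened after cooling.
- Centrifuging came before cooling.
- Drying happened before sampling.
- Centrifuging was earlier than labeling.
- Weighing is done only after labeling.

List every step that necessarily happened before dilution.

centrifuging, cooling, drying, labeling, rinsing, sampling

Directly stated before dilution: rinsing and sampling.
Centrifuging reaches dilution via centrifuging → labeling → rinsing → dilution.
Cooling reaches dilution via cooling → sampling → dilution.
Drying reaches dilution via drying → sampling → dilution.
Likewise labeling reaches dilution by chaining the stated constraints.
No chain forces filtering (or any of the others) ahead of dilution.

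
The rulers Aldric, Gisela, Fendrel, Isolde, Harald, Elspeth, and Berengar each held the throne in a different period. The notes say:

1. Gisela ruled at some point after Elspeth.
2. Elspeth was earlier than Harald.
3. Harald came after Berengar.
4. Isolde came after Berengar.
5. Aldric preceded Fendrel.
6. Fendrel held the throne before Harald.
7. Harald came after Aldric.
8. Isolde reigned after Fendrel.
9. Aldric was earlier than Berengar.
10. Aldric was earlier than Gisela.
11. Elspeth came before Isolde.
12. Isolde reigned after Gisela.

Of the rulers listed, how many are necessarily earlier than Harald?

4

Directly stated before Harald: Aldric, Berengar, Elspeth, and Fendrel.
No chain forces Isolde (or any of the others) ahead of Harald.
That's Aldric, Berengar, Elspeth, and Fendrel — 4 in all.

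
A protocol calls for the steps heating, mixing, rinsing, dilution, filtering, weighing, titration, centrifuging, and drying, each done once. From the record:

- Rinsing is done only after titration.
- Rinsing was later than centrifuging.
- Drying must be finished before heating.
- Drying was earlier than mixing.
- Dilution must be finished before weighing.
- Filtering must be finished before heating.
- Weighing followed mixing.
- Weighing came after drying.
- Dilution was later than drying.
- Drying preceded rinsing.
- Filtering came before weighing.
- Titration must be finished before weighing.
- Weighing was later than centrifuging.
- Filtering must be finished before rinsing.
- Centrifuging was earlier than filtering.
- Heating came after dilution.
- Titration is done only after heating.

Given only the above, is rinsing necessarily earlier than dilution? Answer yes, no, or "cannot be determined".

no

Tracing the constraints gives dilution → heating → titration → rinsing, so dilution must come before rinsing.
That means rinsing cannot be before dilution.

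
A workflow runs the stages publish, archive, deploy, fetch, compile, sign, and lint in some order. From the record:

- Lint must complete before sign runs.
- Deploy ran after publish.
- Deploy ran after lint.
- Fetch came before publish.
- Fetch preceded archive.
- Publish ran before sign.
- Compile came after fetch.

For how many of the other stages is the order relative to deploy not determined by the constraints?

Forced before deploy: fetch, lint, and publish.
That leaves archive, compile, and sign with no forced order relative to deploy — 3.

3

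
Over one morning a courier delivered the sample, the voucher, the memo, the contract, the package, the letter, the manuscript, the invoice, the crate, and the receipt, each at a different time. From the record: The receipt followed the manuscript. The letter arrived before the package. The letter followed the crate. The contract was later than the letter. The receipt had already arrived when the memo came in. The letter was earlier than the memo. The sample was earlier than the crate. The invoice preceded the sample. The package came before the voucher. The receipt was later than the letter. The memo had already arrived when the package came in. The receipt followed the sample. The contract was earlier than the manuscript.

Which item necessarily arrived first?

the invoice

The invoice has a chain of constraints placing it before every other item, so the invoice must be first.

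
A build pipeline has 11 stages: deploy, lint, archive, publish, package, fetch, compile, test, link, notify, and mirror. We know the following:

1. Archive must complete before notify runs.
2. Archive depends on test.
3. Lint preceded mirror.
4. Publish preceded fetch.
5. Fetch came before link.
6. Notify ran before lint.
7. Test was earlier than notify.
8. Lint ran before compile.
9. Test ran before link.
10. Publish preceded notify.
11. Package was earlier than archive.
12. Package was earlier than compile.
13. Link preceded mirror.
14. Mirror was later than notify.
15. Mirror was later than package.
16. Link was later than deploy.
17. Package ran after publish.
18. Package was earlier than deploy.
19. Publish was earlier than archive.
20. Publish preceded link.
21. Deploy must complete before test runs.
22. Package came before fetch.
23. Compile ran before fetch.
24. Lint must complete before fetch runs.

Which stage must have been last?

mirror

Every other stage has a chain of constraints placing it before mirror, so mirror is last.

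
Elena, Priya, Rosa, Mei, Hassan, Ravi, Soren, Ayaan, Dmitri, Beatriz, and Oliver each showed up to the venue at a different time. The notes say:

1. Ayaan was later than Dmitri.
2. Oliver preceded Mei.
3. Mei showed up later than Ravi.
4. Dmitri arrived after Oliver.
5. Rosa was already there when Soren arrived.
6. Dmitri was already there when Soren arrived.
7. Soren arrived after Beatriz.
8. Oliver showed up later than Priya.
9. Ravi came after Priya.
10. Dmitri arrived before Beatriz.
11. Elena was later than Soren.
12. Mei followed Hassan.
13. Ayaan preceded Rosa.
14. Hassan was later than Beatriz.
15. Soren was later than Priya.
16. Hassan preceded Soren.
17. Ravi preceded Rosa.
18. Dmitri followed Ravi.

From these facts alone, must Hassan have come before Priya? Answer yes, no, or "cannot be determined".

no

Tracing the constraints gives Priya → Oliver → Dmitri → Beatriz → Hassan, so Priya must come before Hassan.
That means Hassan cannot be before Priya.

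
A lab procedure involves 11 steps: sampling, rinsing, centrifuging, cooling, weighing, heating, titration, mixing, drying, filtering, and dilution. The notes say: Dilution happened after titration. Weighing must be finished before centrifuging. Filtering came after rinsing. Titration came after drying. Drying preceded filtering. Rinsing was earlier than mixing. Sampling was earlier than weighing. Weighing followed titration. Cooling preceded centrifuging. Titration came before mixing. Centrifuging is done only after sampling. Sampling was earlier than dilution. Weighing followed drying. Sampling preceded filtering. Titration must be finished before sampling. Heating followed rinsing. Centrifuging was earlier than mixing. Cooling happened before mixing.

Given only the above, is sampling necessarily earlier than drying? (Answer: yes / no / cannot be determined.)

no

Tracing the constraints gives drying → titration → sampling, so drying must come before sampling.
That means sampling cannot be before drying.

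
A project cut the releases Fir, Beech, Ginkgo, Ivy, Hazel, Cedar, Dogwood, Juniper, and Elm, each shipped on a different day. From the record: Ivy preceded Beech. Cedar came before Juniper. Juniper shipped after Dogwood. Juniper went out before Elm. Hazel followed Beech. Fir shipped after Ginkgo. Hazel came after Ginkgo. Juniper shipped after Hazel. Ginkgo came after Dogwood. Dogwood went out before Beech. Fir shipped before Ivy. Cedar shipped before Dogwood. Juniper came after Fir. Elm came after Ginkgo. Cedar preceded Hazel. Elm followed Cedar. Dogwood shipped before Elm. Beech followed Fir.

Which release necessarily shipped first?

Cedar has a chain of constraints placing it before every other release, so Cedar must be first.

Cedar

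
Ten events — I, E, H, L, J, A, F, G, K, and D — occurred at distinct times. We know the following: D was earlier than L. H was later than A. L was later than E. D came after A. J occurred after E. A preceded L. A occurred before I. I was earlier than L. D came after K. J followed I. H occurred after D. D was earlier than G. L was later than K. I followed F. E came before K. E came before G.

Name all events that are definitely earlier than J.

A, E, F, I

Directly stated before J: E and I.
A reaches J via A → I → J.
F reaches J via F → I → J.
No chain forces K (or any of the others) ahead of J.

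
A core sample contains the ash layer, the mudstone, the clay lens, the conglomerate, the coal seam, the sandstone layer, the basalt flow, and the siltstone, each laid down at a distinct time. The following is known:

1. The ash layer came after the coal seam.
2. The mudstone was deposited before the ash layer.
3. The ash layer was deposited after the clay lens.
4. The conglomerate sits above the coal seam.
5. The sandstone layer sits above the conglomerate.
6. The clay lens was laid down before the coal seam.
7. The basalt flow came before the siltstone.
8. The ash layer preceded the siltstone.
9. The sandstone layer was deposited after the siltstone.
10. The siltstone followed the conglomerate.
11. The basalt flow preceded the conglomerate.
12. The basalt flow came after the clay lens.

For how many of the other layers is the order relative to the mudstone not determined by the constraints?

Forced after the mudstone: the ash layer, the sandstone layer, and the siltstone.
That leaves the basalt flow, the clay lens, the coal seam, and the conglomerate with no forced order relative to the mudstone — 4.

4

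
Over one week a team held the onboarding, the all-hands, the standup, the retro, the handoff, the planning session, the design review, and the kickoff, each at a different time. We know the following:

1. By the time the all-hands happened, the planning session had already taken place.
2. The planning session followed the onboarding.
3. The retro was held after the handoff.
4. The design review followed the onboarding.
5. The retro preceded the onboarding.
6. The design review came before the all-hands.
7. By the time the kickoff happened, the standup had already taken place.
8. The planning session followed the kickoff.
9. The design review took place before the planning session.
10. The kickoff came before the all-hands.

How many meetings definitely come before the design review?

3

Directly stated before the design review: the onboarding.
The handoff reaches the design review via the handoff → the retro → the onboarding → the design review.
The retro reaches the design review via the retro → the onboarding → the design review.
That's the handoff, the onboarding, and the retro — 3 in all.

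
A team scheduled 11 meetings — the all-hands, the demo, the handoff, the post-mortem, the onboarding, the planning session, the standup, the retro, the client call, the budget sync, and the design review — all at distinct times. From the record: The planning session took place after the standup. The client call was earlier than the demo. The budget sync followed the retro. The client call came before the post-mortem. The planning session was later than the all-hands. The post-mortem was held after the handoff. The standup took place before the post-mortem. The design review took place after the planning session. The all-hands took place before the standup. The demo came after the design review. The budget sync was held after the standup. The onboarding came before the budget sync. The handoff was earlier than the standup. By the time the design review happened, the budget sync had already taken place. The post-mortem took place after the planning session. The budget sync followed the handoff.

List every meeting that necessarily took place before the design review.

Directly stated before the design review: the budget sync and the planning session.
The all-hands reaches the design review via the all-hands → the planning session → the design review.
The handoff reaches the design review via the handoff → the budget sync → the design review.
The onboarding reaches the design review via the onboarding → the budget sync → the design review.
Likewise the retro and the standup each reach the design review by chaining the stated constraints.

the all-hands, the budget sync, the handoff, the onboarding, the planning session, the retro, the standup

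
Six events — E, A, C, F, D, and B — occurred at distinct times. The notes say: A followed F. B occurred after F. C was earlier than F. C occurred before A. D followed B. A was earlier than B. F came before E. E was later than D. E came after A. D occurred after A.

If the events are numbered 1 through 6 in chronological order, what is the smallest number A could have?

C and F must both come before A — 2 forced predecessors.
Nothing else is forced ahead of A, so its earliest slot is position 2 + 1 = 3.

3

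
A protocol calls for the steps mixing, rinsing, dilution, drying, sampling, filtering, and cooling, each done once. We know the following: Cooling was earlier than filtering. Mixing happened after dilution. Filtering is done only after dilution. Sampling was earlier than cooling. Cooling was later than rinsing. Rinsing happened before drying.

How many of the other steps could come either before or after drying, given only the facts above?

Forced before drying: rinsing.
That leaves cooling, dilution, filtering, mixing, and sampling with no forced order relative to drying — 5.

5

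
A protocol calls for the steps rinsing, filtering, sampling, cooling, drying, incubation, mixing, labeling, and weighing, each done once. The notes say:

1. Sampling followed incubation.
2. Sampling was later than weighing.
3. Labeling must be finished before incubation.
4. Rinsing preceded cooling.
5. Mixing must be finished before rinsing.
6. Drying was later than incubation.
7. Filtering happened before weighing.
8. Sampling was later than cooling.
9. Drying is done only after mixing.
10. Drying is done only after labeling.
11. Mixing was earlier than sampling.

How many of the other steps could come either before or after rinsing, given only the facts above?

5

Forced before rinsing: mixing; forced after rinsing: cooling and sampling.
That leaves drying, filtering, incubation, labeling, and weighing with no forced order relative to rinsing — 5.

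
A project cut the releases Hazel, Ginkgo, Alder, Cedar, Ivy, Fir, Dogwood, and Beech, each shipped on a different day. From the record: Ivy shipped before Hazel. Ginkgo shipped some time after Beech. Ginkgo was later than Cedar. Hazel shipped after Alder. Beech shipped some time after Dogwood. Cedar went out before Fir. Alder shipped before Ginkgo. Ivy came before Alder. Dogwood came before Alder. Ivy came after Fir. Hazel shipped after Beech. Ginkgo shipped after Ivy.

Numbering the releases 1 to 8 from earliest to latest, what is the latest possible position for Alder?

6

Alder must come before Ginkgo and Hazel — 2 releases forced after it.
Everything else can be placed before Alder in some valid order, so Alder can sit as late as position 8 − 2 = 6.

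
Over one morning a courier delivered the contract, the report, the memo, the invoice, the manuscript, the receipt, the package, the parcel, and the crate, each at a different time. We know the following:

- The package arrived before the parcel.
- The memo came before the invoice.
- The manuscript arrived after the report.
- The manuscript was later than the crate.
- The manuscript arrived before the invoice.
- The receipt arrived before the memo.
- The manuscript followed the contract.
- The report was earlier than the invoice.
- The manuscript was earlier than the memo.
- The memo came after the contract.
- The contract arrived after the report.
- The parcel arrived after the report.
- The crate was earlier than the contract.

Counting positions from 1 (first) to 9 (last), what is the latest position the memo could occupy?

8

The memo must come before the invoice — 1 item forced after it.
Everything else can be placed before the memo in some valid order, so the memo can sit as late as position 9 − 1 = 8.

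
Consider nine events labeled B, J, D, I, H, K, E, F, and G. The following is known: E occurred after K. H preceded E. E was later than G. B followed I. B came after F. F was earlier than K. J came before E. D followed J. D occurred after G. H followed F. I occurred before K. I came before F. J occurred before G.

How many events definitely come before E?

Directly stated before E: G, H, J, and K.
F reaches E via F → K → E.
I reaches E via I → K → E.
No chain forces B (or any of the others) ahead of E.
That's F, G, H, I, J, and K — 6 in all.

6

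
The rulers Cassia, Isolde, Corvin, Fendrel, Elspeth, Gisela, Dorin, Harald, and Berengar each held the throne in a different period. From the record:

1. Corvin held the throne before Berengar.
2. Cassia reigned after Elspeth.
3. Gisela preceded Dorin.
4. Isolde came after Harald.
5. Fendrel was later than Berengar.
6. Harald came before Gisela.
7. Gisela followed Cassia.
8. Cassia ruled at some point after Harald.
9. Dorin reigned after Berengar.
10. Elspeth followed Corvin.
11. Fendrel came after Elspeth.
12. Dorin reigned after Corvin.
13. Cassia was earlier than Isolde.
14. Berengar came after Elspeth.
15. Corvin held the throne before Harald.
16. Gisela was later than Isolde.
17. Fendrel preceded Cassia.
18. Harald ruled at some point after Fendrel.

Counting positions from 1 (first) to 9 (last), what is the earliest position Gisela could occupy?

Berengar, Cassia, Corvin, Elspeth, Fendrel, Harald, and Isolde must all come before Gisela — 7 forced predecessors.
Nothing else is forced ahead of Gisela, so their earliest slot is position 7 + 1 = 8.

8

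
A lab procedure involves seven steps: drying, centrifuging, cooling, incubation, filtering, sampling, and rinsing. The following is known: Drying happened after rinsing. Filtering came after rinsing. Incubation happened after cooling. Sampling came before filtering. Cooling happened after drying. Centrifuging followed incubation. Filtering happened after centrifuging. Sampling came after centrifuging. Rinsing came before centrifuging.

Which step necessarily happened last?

Every other step has a chain of constraints placing it before filtering, so filtering is last.

filtering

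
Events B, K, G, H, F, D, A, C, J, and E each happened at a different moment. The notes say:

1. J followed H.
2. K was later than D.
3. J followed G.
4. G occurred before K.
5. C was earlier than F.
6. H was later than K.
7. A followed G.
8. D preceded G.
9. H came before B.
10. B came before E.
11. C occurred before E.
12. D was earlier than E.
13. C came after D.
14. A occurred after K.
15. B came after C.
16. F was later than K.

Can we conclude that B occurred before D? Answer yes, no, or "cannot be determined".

no

Tracing the constraints gives D → C → B, so D must come before B.
That means B cannot be before D.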